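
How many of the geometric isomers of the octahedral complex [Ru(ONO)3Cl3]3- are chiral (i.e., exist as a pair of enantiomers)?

An octahedron has six vertices in three trans pairs; every non-trans pair is cis.
The distinct arrangements are (2 in all): ONO mer; ONO fac.
Each arrangement has an internal mirror plane or centre of symmetry, so none is chiral.

0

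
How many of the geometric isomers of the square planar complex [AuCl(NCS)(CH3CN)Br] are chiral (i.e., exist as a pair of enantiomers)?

0

In a square planar complex each vertex has one trans partner and two cis neighbours.
There are 3 geometric isomers: (Br/Cl trans, CH3CN/NCS trans); (Br/NCS trans, CH3CN/Cl trans); (Br/CH3CN trans, Cl/NCS trans).
Each arrangement has an internal mirror plane or centre of symmetry, so none is chiral.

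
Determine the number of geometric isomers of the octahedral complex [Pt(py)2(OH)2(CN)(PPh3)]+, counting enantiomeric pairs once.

6

An octahedron has six vertices in three trans pairs; every non-trans pair is cis.
Working through the distinct placements yields 6 geometric isomers: py trans, OH cis; py cis, OH cis (3 arrangements, 2 chiral); py trans, OH trans; py cis, OH trans.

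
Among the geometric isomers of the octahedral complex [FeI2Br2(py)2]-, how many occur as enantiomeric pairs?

1

The six octahedral sites form three mutually perpendicular trans pairs.
The distinct arrangements are (5 in all): I trans, Br trans, py trans; I cis, Br trans, py cis; I cis, Br cis, py trans; I cis, Br cis, py cis (chiral); I trans, Br cis, py cis.
One of these lacks any improper symmetry element and so occurs as an enantiomeric pair, giving 5 + 1 = 6 stereoisomers in total.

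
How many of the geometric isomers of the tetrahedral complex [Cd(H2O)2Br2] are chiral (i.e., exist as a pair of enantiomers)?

0

In a tetrahedral complex all four positions are equivalent and every pair of ligands is adjacent — there is no cis/trans distinction.
Only one geometric arrangement is possible.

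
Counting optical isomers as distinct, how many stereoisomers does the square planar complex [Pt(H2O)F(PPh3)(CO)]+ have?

3

Working through the distinct placements yields 3 geometric isomers: (CO/H2O trans, F/PPh3 trans); (CO/PPh3 trans, F/H2O trans); (CO/F trans, H2O/PPh3 trans).
Each arrangement has an internal mirror plane or centre of symmetry, so none is chiral.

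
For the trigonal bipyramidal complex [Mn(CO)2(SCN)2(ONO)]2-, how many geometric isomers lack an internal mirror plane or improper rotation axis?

A trigonal bipyramid has two axial and three equatorial sites, which are chemically inequivalent.
Systematic enumeration (placing each ligand type in turn and discarding arrangements equivalent by rotation or reflection) gives 5 geometric isomers.
One of these lacks any improper symmetry element and so occurs as an enantiomeric pair, giving 5 + 1 = 6 stereoisomers in total.

1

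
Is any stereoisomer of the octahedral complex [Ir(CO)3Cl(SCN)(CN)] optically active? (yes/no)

The distinct arrangements are (4 in all): CO mer (3 arrangements); CO fac (chiral).
One of these lacks any improper symmetry element and so occurs as an enantiomeric pair, giving 4 + 1 = 5 stereoisomers in total.

yes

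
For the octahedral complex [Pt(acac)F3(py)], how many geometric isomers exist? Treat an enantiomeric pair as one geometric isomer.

In an octahedral complex each vertex has one trans partner and four cis neighbours.
Each acac is bidentate and must span two cis positions.
The distinct arrangements are (2 in all): F mer; F fac.

2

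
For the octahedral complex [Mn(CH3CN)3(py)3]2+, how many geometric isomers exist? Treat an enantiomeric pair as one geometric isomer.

In an octahedral complex each vertex has one trans partner and four cis neighbours.
Systematic placement gives 2 geometric isomers: CH3CN mer; CH3CN fac.

2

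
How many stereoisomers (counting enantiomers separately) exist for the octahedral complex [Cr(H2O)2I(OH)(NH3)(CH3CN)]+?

15

The six octahedral sites form three mutually perpendicular trans pairs.
Placing the ligands in turn and identifying arrangements related by rotation or reflection leaves 9 distinct geometric isomers.
Of these, 6 lack any improper symmetry element and so occur as enantiomeric pairs, giving 9 + 6 = 15 stereoisomers in total.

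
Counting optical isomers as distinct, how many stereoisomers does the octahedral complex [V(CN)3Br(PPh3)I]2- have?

An octahedron has six vertices in three trans pairs; every non-trans pair is cis.
The distinct arrangements are (4 in all): CN mer (3 arrangements); CN fac (chiral).
One of these lacks any improper symmetry element and so occurs as an enantiomeric pair, giving 4 + 1 = 5 stereoisomers in total.

5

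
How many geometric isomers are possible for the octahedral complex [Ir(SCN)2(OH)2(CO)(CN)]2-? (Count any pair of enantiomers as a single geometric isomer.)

6

In an octahedral complex each vertex has one trans partner and four cis neighbours.
Systematic placement gives 6 geometric isomers: SCN trans, OH trans; SCN cis, OH cis (3 arrangements, 2 chiral); SCN trans, OH cis; SCN cis, OH trans.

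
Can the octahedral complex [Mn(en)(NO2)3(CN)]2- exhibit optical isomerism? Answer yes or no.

no

The six octahedral sites form three mutually perpendicular trans pairs.
Each en is bidentate and must span two cis positions.
Systematic placement gives 2 geometric isomers: NO2 fac; NO2 mer.
Each arrangement has an internal mirror plane or centre of symmetry, so none is chiral.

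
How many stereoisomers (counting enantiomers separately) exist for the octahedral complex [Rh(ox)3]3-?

2

In an octahedral complex each vertex has one trans partner and four cis neighbours.
Each ox is bidentate and must span two cis positions.
Only one geometric arrangement is possible; it has no improper symmetry element, so it exists as a pair of enantiomers (2 stereoisomers).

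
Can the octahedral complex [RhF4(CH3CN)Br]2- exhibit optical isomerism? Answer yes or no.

Working through the distinct placements yields 2 geometric isomers: CH3CN and Br mutually trans; CH3CN and Br mutually cis.
Each arrangement has an internal mirror plane or centre of symmetry, so none is chiral.

no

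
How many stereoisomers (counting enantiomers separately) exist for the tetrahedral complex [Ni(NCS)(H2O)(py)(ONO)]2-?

In a tetrahedral complex all four positions are equivalent and every pair of ligands is adjacent — there is no cis/trans distinction.
Only one geometric arrangement is possible; it has no improper symmetry element, so it exists as a pair of enantiomers (2 stereoisomers).

2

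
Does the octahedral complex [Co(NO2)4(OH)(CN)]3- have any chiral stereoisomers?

no

Systematic placement gives 2 geometric isomers: OH and CN mutually cis; OH and CN mutually trans.
Each arrangement has an internal mirror plane or centre of symmetry, so none is chiral.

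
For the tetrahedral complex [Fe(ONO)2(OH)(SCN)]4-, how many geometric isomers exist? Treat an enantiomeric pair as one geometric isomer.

Only one geometric arrangement is possible.

1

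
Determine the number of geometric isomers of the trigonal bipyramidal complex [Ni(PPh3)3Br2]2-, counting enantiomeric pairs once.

3

In a trigonal bipyramid the two axial positions differ from the three equatorial ones.
The distinct arrangements are (3 in all): Br both axial; Br one axial, one equatorial; Br both equatorial.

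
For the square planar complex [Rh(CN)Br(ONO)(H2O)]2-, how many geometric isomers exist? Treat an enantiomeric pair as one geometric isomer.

3

In a square planar complex each vertex has one trans partner and two cis neighbours.
The distinct arrangements are (3 in all): (Br/H2O trans, CN/ONO trans); (Br/ONO trans, CN/H2O trans); (Br/CN trans, H2O/ONO trans).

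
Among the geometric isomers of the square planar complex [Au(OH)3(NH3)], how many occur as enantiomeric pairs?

0

In a square planar complex each vertex has one trans partner and two cis neighbours.
Only one geometric arrangement is possible.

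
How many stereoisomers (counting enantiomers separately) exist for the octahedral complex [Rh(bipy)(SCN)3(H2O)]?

In an octahedral complex each vertex has one trans partner and four cis neighbours.
Each bipy is bidentate and must span two cis positions.
There are 2 geometric isomers: SCN fac; SCN mer.
Each arrangement has an internal mirror plane or centre of symmetry, so none is chiral.

2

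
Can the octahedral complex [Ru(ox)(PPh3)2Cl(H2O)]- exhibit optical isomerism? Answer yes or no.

An octahedron has six vertices in three trans pairs; every non-trans pair is cis.
Each ox is bidentate and must span two cis positions.
There are 4 geometric isomers: PPh3 cis (3 arrangements, 2 chiral); PPh3 trans.
Of these, 2 lack any improper symmetry element and so occur as enantiomeric pairs, giving 4 + 2 = 6 stereoisomers in total.

yes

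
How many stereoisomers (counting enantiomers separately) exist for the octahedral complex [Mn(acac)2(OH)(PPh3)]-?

Each acac is bidentate and must span two cis positions.
There are 2 geometric isomers: OH and PPh3 mutually trans; OH and PPh3 mutually cis (chiral).
One of these lacks any improper symmetry element and so occurs as an enantiomeric pair, giving 2 + 1 = 3 stereoisomers in total.

3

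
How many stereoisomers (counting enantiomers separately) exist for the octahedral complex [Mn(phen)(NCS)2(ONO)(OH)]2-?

6

An octahedron has six vertices in three trans pairs; every non-trans pair is cis.
Each phen is bidentate and must span two cis positions.
There are 4 geometric isomers: NCS trans; NCS cis (3 arrangements, 2 chiral).
Of these, 2 lack any improper symmetry element and so occur as enantiomeric pairs, giving 4 + 2 = 6 stereoisomers in total.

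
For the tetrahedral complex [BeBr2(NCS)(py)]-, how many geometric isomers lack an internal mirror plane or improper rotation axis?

0

Only one geometric arrangement is possible.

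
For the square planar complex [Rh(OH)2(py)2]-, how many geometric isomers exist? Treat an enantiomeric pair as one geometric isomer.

A square has two trans pairs of vertices; adjacent vertices are cis.
There are 2 geometric isomers: OH cis; OH trans.

2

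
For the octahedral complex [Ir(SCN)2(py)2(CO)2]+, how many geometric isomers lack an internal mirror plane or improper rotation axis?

In an octahedral complex each vertex has one trans partner and four cis neighbours.
Working through the distinct placements yields 5 geometric isomers: SCN trans, py trans, CO trans; SCN cis, py cis, CO trans; SCN cis, py trans, CO cis; SCN cis, py cis, CO cis (chiral); SCN trans, py cis, CO cis.
One of these lacks any improper symmetry element and so occurs as an enantiomeric pair, giving 5 + 1 = 6 stereoisomers in total.

1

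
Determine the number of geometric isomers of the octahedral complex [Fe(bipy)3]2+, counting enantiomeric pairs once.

1

The six octahedral sites form three mutually perpendicular trans pairs.
Each bipy is bidentate and must span two cis positions.
Only one geometric arrangement is possible; it has no improper symmetry element, so it exists as a pair of enantiomers (2 stereoisomers).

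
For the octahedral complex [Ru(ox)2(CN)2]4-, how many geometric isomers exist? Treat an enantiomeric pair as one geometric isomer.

2

Each ox is bidentate and must span two cis positions.
Working through the distinct placements yields 2 geometric isomers: CN trans; CN cis (chiral).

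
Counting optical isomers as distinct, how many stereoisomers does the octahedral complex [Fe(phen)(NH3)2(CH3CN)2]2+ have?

4

The six octahedral sites form three mutually perpendicular trans pairs.
Each phen is bidentate and must span two cis positions.
Working through the distinct placements yields 3 geometric isomers: NH3 cis, CH3CN trans; NH3 cis, CH3CN cis (chiral); NH3 trans, CH3CN cis.
One of these lacks any improper symmetry element and so occurs as an enantiomeric pair, giving 3 + 1 = 4 stereoisomers in total.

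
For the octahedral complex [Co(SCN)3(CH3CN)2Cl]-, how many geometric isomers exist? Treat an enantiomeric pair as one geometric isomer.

In an octahedral complex each vertex has one trans partner and four cis neighbours.
Systematic placement gives 3 geometric isomers: SCN mer, CH3CN trans; SCN mer, CH3CN cis; SCN fac, CH3CN cis.

3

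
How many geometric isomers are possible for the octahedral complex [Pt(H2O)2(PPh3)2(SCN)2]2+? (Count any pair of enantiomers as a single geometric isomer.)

5

An octahedron has six vertices in three trans pairs; every non-trans pair is cis.
The distinct arrangements are (5 in all): H2O trans, PPh3 trans, SCN trans; H2O trans, PPh3 cis, SCN cis; H2O cis, PPh3 cis, SCN trans; H2O cis, PPh3 cis, SCN cis (chiral); H2O cis, PPh3 trans, SCN cis.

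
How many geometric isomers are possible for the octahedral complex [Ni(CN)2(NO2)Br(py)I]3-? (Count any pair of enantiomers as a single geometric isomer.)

9

In an octahedral complex each vertex has one trans partner and four cis neighbours.
Exhaustive case analysis gives 9 geometric isomers.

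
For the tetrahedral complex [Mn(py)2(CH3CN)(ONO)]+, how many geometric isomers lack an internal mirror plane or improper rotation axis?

Only one geometric arrangement is possible.

0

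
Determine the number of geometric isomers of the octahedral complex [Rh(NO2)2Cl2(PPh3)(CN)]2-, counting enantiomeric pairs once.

An octahedron has six vertices in three trans pairs; every non-trans pair is cis.
Systematic placement gives 6 geometric isomers: NO2 cis, Cl cis (3 arrangements, 2 chiral); NO2 trans, Cl cis; NO2 cis, Cl trans; NO2 trans, Cl trans.

6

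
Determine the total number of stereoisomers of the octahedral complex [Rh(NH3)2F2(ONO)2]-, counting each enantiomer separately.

6

The six octahedral sites form three mutually perpendicular trans pairs.
Working through the distinct placements yields 5 geometric isomers: NH3 trans, F trans, ONO trans; NH3 cis, F trans, ONO cis; NH3 cis, F cis, ONO trans; NH3 cis, F cis, ONO cis (chiral); NH3 trans, F cis, ONO cis.
One of these lacks any improper symmetry element and so occurs as an enantiomeric pair, giving 5 + 1 = 6 stereoisomers in total.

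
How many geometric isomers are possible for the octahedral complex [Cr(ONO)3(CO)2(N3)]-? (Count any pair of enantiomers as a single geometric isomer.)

An octahedron has six vertices in three trans pairs; every non-trans pair is cis.
There are 3 geometric isomers: ONO mer, CO trans; ONO mer, CO cis; ONO fac, CO cis.

3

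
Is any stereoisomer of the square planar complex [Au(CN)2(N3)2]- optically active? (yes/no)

no

In a square planar complex each vertex has one trans partner and two cis neighbours.
The distinct arrangements are (2 in all): CN cis; CN trans.
Each arrangement has an internal mirror plane or centre of symmetry, so none is chiral.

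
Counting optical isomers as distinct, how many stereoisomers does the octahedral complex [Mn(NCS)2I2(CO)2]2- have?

An octahedron has six vertices in three trans pairs; every non-trans pair is cis.
There are 5 geometric isomers: NCS trans, I trans, CO trans; NCS cis, I cis, CO trans; NCS trans, I cis, CO cis; NCS cis, I cis, CO cis (chiral); NCS cis, I trans, CO cis.
One of these lacks any improper symmetry element and so occurs as an enantiomeric pair, giving 5 + 1 = 6 stereoisomers in total.

6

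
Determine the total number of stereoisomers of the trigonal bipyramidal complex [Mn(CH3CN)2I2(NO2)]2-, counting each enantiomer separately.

In a trigonal bipyramid the two axial positions differ from the three equatorial ones.
Placing the ligands in turn and identifying arrangements related by rotation or reflection leaves 5 distinct geometric isomers.
One of these lacks any improper symmetry element and so occurs as an enantiomeric pair, giving 5 + 1 = 6 stereoisomers in total.

6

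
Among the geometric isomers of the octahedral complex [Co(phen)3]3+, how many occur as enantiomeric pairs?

An octahedron has six vertices in three trans pairs; every non-trans pair is cis.
Each phen is bidentate and must span two cis positions.
Only one geometric arrangement is possible; it has no improper symmetry element, so it exists as a pair of enantiomers (2 stereoisomers).

1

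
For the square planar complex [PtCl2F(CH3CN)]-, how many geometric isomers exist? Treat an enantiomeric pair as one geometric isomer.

2

In a square planar complex each vertex has one trans partner and two cis neighbours.
Systematic placement gives 2 geometric isomers: Cl cis; Cl trans.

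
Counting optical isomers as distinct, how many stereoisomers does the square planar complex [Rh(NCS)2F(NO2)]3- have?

2

A square has two trans pairs of vertices; adjacent vertices are cis.
The distinct arrangements are (2 in all): NCS cis; NCS trans.
Each arrangement has an internal mirror plane or centre of symmetry, so none is chiral.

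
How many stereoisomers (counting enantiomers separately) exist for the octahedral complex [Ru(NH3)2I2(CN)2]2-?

In an octahedral complex each vertex has one trans partner and four cis neighbours.
Working through the distinct placements yields 5 geometric isomers: NH3 trans, I trans, CN trans; NH3 cis, I cis, CN trans; NH3 trans, I cis, CN cis; NH3 cis, I cis, CN cis (chiral); NH3 cis, I trans, CN cis.
One of these lacks any improper symmetry element and so occurs as an enantiomeric pair, giving 5 + 1 = 6 stereoisomers in total.

6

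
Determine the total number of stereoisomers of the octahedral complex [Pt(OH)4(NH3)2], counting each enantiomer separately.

In an octahedral complex each vertex has one trans partner and four cis neighbours.
Systematic placement gives 2 geometric isomers: NH3 trans; NH3 cis.
Each arrangement has an internal mirror plane or centre of symmetry, so none is chiral.

2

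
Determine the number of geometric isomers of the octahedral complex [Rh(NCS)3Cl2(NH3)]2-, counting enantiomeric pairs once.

An octahedron has six vertices in three trans pairs; every non-trans pair is cis.
Systematic placement gives 3 geometric isomers: NCS mer, Cl trans; NCS fac, Cl cis; NCS mer, Cl cis.

3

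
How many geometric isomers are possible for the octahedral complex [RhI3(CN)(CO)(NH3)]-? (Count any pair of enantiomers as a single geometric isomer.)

4

The six octahedral sites form three mutually perpendicular trans pairs.
There are 4 geometric isomers: I mer (3 arrangements); I fac (chiral).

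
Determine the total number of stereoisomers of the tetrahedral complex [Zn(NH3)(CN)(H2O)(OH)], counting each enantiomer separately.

2

In a tetrahedral complex all four positions are equivalent and every pair of ligands is adjacent — there is no cis/trans distinction.
Only one geometric arrangement is possible; it has no improper symmetry element, so it exists as a pair of enantiomers (2 stereoisomers).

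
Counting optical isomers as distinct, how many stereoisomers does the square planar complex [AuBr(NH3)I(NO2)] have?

3

A square has two trans pairs of vertices; adjacent vertices are cis.
Systematic placement gives 3 geometric isomers: (Br/NH3 trans, I/NO2 trans); (Br/NO2 trans, I/NH3 trans); (Br/I trans, NH3/NO2 trans).
Each arrangement has an internal mirror plane or centre of symmetry, so none is chiral.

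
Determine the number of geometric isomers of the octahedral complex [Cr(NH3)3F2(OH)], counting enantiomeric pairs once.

In an octahedral complex each vertex has one trans partner and four cis neighbours.
The distinct arrangements are (3 in all): NH3 mer, F trans; NH3 fac, F cis; NH3 mer, F cis.

3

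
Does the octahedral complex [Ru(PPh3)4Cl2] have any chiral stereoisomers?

In an octahedral complex each vertex has one trans partner and four cis neighbours.
There are 2 geometric isomers: Cl trans; Cl cis.
Each arrangement has an internal mirror plane or centre of symmetry, so none is chiral.

no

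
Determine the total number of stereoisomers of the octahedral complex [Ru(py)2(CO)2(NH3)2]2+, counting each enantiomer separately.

The six octahedral sites form three mutually perpendicular trans pairs.
There are 5 geometric isomers: py trans, CO trans, NH3 trans; py cis, CO trans, NH3 cis; py trans, CO cis, NH3 cis; py cis, CO cis, NH3 cis (chiral); py cis, CO cis, NH3 trans.
One of these lacks any improper symmetry element and so occurs as an enantiomeric pair, giving 5 + 1 = 6 stereoisomers in total.

6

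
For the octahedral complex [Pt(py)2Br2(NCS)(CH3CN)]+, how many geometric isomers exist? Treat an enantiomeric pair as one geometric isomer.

In an octahedral complex each vertex has one trans partner and four cis neighbours.
Working through the distinct placements yields 6 geometric isomers: py trans, Br trans; py cis, Br trans; py trans, Br cis; py cis, Br cis (3 arrangements, 2 chiral).

6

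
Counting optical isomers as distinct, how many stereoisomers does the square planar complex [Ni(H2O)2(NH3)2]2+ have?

2

A square has two trans pairs of vertices; adjacent vertices are cis.
Working through the distinct placements yields 2 geometric isomers: H2O cis; H2O trans.
Each arrangement has an internal mirror plane or centre of symmetry, so none is chiral.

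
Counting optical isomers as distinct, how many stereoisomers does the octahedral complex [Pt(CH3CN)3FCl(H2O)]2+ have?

Systematic placement gives 4 geometric isomers: CH3CN mer (3 arrangements); CH3CN fac (chiral).
One of these lacks any improper symmetry element and so occurs as an enantiomeric pair, giving 4 + 1 = 5 stereoisomers in total.

5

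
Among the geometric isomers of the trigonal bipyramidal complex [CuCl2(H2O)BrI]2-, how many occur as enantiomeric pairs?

In a trigonal bipyramid the two axial positions differ from the three equatorial ones.
Systematic enumeration (placing each ligand type in turn and discarding arrangements equivalent by rotation or reflection) gives 7 geometric isomers.
Of these, 3 lack any improper symmetry element and so occur as enantiomeric pairs, giving 7 + 3 = 10 stereoisomers in total.

3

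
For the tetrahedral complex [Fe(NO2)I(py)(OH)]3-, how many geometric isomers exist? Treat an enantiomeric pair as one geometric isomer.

1

In a tetrahedral complex all four positions are equivalent and every pair of ligands is adjacent — there is no cis/trans distinction.
Only one geometric arrangement is possible; it has no improper symmetry element, so it exists as a pair of enantiomers (2 stereoisomers).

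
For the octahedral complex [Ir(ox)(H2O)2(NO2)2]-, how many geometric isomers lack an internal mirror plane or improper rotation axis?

An octahedron has six vertices in three trans pairs; every non-trans pair is cis.
Each ox is bidentate and must span two cis positions.
Systematic placement gives 3 geometric isomers: H2O trans, NO2 cis; H2O cis, NO2 cis (chiral); H2O cis, NO2 trans.
One of these lacks any improper symmetry element and so occurs as an enantiomeric pair, giving 3 + 1 = 4 stereoisomers in total.

1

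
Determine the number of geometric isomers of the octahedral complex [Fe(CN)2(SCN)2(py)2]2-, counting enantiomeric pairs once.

The six octahedral sites form three mutually perpendicular trans pairs.
There are 5 geometric isomers: CN trans, SCN trans, py trans; CN trans, SCN cis, py cis; CN cis, SCN cis, py trans; CN cis, SCN cis, py cis (chiral); CN cis, SCN trans, py cis.

5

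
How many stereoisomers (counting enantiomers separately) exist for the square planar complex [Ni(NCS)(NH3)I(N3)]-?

3

In a square planar complex each vertex has one trans partner and two cis neighbours.
The distinct arrangements are (3 in all): (I/NCS trans, N3/NH3 trans); (I/NH3 trans, N3/NCS trans); (I/N3 trans, NCS/NH3 trans).
Each arrangement has an internal mirror plane or centre of symmetry, so none is chiral.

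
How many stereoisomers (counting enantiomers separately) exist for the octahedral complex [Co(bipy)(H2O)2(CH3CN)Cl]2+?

6

The six octahedral sites form three mutually perpendicular trans pairs.
Each bipy is bidentate and must span two cis positions.
Working through the distinct placements yields 4 geometric isomers: H2O cis (3 arrangements, 2 chiral); H2O trans.
Of these, 2 lack any improper symmetry element and so occur as enantiomeric pairs, giving 4 + 2 = 6 stereoisomers in total.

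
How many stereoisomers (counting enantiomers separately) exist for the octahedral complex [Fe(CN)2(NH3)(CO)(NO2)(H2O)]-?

15

In an octahedral complex each vertex has one trans partner and four cis neighbours.
Placing the ligands in turn and identifying arrangements related by rotation or reflection leaves 9 distinct geometric isomers.
Of these, 6 lack any improper symmetry element and so occur as enantiomeric pairs, giving 9 + 6 = 15 stereoisomers in total.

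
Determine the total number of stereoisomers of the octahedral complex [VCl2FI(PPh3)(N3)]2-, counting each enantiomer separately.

15

The six octahedral sites form three mutually perpendicular trans pairs.
Exhaustive case analysis gives 9 geometric isomers.
Of these, 6 lack any improper symmetry element and so occur as enantiomeric pairs, giving 9 + 6 = 15 stereoisomers in total.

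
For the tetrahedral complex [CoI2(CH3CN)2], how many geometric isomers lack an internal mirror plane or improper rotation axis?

0

In a tetrahedral complex all four positions are equivalent and every pair of ligands is adjacent — there is no cis/trans distinction.
Only one geometric arrangement is possible.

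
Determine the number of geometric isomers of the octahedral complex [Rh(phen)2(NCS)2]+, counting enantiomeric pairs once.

2

Each phen is bidentate and must span two cis positions.
There are 2 geometric isomers: NCS trans; NCS cis (chiral).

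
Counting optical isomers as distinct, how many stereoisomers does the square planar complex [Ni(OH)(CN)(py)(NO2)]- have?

A square has two trans pairs of vertices; adjacent vertices are cis.
There are 3 geometric isomers: (CN/OH trans, NO2/py trans); (CN/py trans, NO2/OH trans); (CN/NO2 trans, OH/py trans).
Each arrangement has an internal mirror plane or centre of symmetry, so none is chiral.

3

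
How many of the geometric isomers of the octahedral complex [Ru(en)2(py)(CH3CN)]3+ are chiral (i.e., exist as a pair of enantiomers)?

1

In an octahedral complex each vertex has one trans partner and four cis neighbours.
Each en is bidentate and must span two cis positions.
There are 2 geometric isomers: py and CH3CN mutually cis (chiral); py and CH3CN mutually trans.
One of these lacks any improper symmetry element and so occurs as an enantiomeric pair, giving 2 + 1 = 3 stereoisomers in total.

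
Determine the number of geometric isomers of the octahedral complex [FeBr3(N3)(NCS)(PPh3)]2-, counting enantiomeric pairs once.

4

In an octahedral complex each vertex has one trans partner and four cis neighbours.
There are 4 geometric isomers: Br mer (3 arrangements); Br fac (chiral).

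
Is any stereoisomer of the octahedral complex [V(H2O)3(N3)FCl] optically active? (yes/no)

In an octahedral complex each vertex has one trans partner and four cis neighbours.
The distinct arrangements are (4 in all): H2O mer (3 arrangements); H2O fac (chiral).
One of these lacks any improper symmetry element and so occurs as an enantiomeric pair, giving 4 + 1 = 5 stereoisomers in total.

yes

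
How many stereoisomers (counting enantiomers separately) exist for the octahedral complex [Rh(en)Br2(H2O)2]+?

4

In an octahedral complex each vertex has one trans partner and four cis neighbours.
Each en is bidentate and must span two cis positions.
There are 3 geometric isomers: Br trans, H2O cis; Br cis, H2O cis (chiral); Br cis, H2O trans.
One of these lacks any improper symmetry element and so occurs as an enantiomeric pair, giving 3 + 1 = 4 stereoisomers in total.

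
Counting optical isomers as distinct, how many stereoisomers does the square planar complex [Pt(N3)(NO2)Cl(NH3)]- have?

The distinct arrangements are (3 in all): (Cl/NH3 trans, N3/NO2 trans); (Cl/NO2 trans, N3/NH3 trans); (Cl/N3 trans, NH3/NO2 trans).
Each arrangement has an internal mirror plane or centre of symmetry, so none is chiral.

3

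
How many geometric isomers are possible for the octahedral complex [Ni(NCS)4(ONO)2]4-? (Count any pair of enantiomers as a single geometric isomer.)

2

The six octahedral sites form three mutually perpendicular trans pairs.
Working through the distinct placements yields 2 geometric isomers: ONO trans; ONO cis.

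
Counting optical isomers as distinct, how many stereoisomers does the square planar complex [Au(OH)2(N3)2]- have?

2

A square has two trans pairs of vertices; adjacent vertices are cis.
The distinct arrangements are (2 in all): OH cis; OH trans.
Each arrangement has an internal mirror plane or centre of symmetry, so none is chiral.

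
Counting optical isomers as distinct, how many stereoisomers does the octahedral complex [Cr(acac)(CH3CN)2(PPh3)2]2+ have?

4

The six octahedral sites form three mutually perpendicular trans pairs.
Each acac is bidentate and must span two cis positions.
The distinct arrangements are (3 in all): CH3CN trans, PPh3 cis; CH3CN cis, PPh3 cis (chiral); CH3CN cis, PPh3 trans.
One of these lacks any improper symmetry element and so occurs as an enantiomeric pair, giving 3 + 1 = 4 stereoisomers in total.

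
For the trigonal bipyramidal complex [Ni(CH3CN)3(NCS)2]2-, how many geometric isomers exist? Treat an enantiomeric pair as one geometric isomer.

The distinct arrangements are (3 in all): NCS both equatorial; NCS one axial, one equatorial; NCS both axial.

3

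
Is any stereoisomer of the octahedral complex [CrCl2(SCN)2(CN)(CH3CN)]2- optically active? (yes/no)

An octahedron has six vertices in three trans pairs; every non-trans pair is cis.
The distinct arrangements are (6 in all): Cl trans, SCN trans; Cl cis, SCN cis (3 arrangements, 2 chiral); Cl cis, SCN trans; Cl trans, SCN cis.
Of these, 2 lack any improper symmetry element and so occur as enantiomeric pairs, giving 6 + 2 = 8 stereoisomers in total.

yes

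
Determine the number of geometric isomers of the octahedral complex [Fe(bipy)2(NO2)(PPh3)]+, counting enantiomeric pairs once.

Each bipy is bidentate and must span two cis positions.
There are 2 geometric isomers: NO2 and PPh3 mutually trans; NO2 and PPh3 mutually cis (chiral).

2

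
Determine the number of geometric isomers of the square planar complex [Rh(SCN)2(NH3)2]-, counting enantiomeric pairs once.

2

In a square planar complex each vertex has one trans partner and two cis neighbours.
Working through the distinct placements yields 2 geometric isomers: SCN cis; SCN trans.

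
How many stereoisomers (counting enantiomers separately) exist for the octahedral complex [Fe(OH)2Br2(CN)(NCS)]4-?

8

An octahedron has six vertices in three trans pairs; every non-trans pair is cis.
The distinct arrangements are (6 in all): OH trans, Br trans; OH cis, Br trans; OH trans, Br cis; OH cis, Br cis (3 arrangements, 2 chiral).
Of these, 2 lack any improper symmetry element and so occur as enantiomeric pairs, giving 6 + 2 = 8 stereoisomers in total.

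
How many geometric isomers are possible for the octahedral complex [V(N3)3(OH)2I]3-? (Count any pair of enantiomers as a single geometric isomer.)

The six octahedral sites form three mutually perpendicular trans pairs.
There are 3 geometric isomers: N3 mer, OH trans; N3 fac, OH cis; N3 mer, OH cis.

3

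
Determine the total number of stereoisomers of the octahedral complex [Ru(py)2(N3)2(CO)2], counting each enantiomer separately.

An octahedron has six vertices in three trans pairs; every non-trans pair is cis.
Systematic placement gives 5 geometric isomers: py trans, N3 trans, CO trans; py cis, N3 cis, CO trans; py trans, N3 cis, CO cis; py cis, N3 cis, CO cis (chiral); py cis, N3 trans, CO cis.
One of these lacks any improper symmetry element and so occurs as an enantiomeric pair, giving 5 + 1 = 6 stereoisomers in total.

6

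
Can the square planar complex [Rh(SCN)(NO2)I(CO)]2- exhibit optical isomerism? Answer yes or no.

no

In a square planar complex each vertex has one trans partner and two cis neighbours.
There are 3 geometric isomers: (CO/NO2 trans, I/SCN trans); (CO/SCN trans, I/NO2 trans); (CO/I trans, NO2/SCN trans).
Each arrangement has an internal mirror plane or centre of symmetry, so none is chiral.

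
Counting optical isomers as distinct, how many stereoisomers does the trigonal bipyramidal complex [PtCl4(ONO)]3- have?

The distinct arrangements are (2 in all): ONO equatorial; ONO axial.
Each arrangement has an internal mirror plane or centre of symmetry, so none is chiral.

2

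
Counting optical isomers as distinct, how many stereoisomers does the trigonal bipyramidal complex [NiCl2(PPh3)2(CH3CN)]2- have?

6

A trigonal bipyramid has two axial and three equatorial sites, which are chemically inequivalent.
Systematic enumeration (placing each ligand type in turn and discarding arrangements equivalent by rotation or reflection) gives 5 geometric isomers.
One of these lacks any improper symmetry element and so occurs as an enantiomeric pair, giving 5 + 1 = 6 stereoisomers in total.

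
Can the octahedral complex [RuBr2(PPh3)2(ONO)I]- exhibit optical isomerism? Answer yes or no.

In an octahedral complex each vertex has one trans partner and four cis neighbours.
Systematic placement gives 6 geometric isomers: Br trans, PPh3 trans; Br trans, PPh3 cis; Br cis, PPh3 trans; Br cis, PPh3 cis (3 arrangements, 2 chiral).
Of these, 2 lack any improper symmetry element and so occur as enantiomeric pairs, giving 6 + 2 = 8 stereoisomers in total.

yes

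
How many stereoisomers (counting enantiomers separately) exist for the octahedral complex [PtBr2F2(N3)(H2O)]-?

An octahedron has six vertices in three trans pairs; every non-trans pair is cis.
There are 6 geometric isomers: Br trans, F trans; Br trans, F cis; Br cis, F cis (3 arrangements, 2 chiral); Br cis, F trans.
Of these, 2 lack any improper symmetry element and so occur as enantiomeric pairs, giving 6 + 2 = 8 stereoisomers in total.

8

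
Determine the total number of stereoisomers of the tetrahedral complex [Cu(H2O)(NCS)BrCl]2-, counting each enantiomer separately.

2

All four vertices of a tetrahedron are equivalent and mutually adjacent, so cis/trans isomerism cannot arise.
Only one geometric arrangement is possible; it has no improper symmetry element, so it exists as a pair of enantiomers (2 stereoisomers).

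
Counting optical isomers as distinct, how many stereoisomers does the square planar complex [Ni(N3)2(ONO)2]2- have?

In a square planar complex each vertex has one trans partner and two cis neighbours.
Working through the distinct placements yields 2 geometric isomers: N3 cis; N3 trans.
Each arrangement has an internal mirror plane or centre of symmetry, so none is chiral.

2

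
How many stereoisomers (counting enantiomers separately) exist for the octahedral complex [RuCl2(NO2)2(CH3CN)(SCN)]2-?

8

The six octahedral sites form three mutually perpendicular trans pairs.
There are 6 geometric isomers: Cl cis, NO2 cis (3 arrangements, 2 chiral); Cl cis, NO2 trans; Cl trans, NO2 cis; Cl trans, NO2 trans.
Of these, 2 lack any improper symmetry element and so occur as enantiomeric pairs, giving 6 + 2 = 8 stereoisomers in total.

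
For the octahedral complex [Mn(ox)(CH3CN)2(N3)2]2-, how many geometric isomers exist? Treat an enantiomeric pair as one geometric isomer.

Each ox is bidentate and must span two cis positions.
Working through the distinct placements yields 3 geometric isomers: CH3CN trans, N3 cis; CH3CN cis, N3 cis (chiral); CH3CN cis, N3 trans.

3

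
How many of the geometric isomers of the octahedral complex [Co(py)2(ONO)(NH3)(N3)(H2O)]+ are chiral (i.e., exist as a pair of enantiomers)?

6

In an octahedral complex each vertex has one trans partner and four cis neighbours.
Exhaustive case analysis gives 9 geometric isomers.
Of these, 6 lack any improper symmetry element and so occur as enantiomeric pairs, giving 9 + 6 = 15 stereoisomers in total.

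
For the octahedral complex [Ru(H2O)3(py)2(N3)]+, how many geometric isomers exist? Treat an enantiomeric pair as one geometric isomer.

The six octahedral sites form three mutually perpendicular trans pairs.
There are 3 geometric isomers: H2O mer, py trans; H2O mer, py cis; H2O fac, py cis.

3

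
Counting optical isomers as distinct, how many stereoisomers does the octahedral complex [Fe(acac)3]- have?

2

An octahedron has six vertices in three trans pairs; every non-trans pair is cis.
Each acac is bidentate and must span two cis positions.
Only one geometric arrangement is possible; it has no improper symmetry element, so it exists as a pair of enantiomers (2 stereoisomers).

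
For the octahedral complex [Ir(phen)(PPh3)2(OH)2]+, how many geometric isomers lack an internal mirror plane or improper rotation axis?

The six octahedral sites form three mutually perpendicular trans pairs.
Each phen is bidentate and must span two cis positions.
Systematic placement gives 3 geometric isomers: PPh3 cis, OH trans; PPh3 cis, OH cis (chiral); PPh3 trans, OH cis.
One of these lacks any improper symmetry element and so occurs as an enantiomeric pair, giving 3 + 1 = 4 stereoisomers in total.

1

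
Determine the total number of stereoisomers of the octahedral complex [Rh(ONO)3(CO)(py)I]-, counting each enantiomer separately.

5

In an octahedral complex each vertex has one trans partner and four cis neighbours.
The distinct arrangements are (4 in all): ONO mer (3 arrangements); ONO fac (chiral).
One of these lacks any improper symmetry element and so occurs as an enantiomeric pair, giving 4 + 1 = 5 stereoisomers in total.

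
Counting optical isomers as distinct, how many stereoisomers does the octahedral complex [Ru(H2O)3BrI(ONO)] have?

5

In an octahedral complex each vertex has one trans partner and four cis neighbours.
There are 4 geometric isomers: H2O mer (3 arrangements); H2O fac (chiral).
One of these lacks any improper symmetry element and so occurs as an enantiomeric pair, giving 4 + 1 = 5 stereoisomers in total.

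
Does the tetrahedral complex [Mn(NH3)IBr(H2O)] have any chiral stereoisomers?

All four vertices of a tetrahedron are equivalent and mutually adjacent, so cis/trans isomerism cannot arise.
Only one geometric arrangement is possible; it has no improper symmetry element, so it exists as a pair of enantiomers (2 stereoisomers).

yes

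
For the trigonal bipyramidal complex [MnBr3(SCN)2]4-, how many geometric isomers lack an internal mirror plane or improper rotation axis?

In a trigonal bipyramid the two axial positions differ from the three equatorial ones.
Systematic placement gives 3 geometric isomers: SCN both equatorial; SCN one axial, one equatorial; SCN both axial.
Each arrangement has an internal mirror plane or centre of symmetry, so none is chiral.

0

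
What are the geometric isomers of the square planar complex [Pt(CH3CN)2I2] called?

cis and trans

Systematic placement gives 2 geometric isomers: CH3CN cis; CH3CN trans.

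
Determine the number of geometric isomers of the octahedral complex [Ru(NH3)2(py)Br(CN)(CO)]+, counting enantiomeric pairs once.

Placing the ligands in turn and identifying arrangements related by rotation or reflection leaves 9 distinct geometric isomers.

9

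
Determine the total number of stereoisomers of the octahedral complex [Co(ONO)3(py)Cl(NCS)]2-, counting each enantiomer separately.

5

The six octahedral sites form three mutually perpendicular trans pairs.
Working through the distinct placements yields 4 geometric isomers: ONO mer (3 arrangements); ONO fac (chiral).
One of these lacks any improper symmetry element and so occurs as an enantiomeric pair, giving 4 + 1 = 5 stereoisomers in total.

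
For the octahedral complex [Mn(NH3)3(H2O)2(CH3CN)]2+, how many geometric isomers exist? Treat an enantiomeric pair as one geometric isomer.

3

In an octahedral complex each vertex has one trans partner and four cis neighbours.
Systematic placement gives 3 geometric isomers: NH3 mer, H2O cis; NH3 mer, H2O trans; NH3 fac, H2O cis.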